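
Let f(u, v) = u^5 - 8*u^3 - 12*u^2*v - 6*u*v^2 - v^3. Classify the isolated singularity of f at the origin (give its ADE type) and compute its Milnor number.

Type E8, Milnor number mu = 8.

The Hessian of f at 0 has rank 0. Corank 2; j^3 = -(2*u + v)^3 is a perfect cube, so E-series; the 5-jet and mu = 8 give E_8.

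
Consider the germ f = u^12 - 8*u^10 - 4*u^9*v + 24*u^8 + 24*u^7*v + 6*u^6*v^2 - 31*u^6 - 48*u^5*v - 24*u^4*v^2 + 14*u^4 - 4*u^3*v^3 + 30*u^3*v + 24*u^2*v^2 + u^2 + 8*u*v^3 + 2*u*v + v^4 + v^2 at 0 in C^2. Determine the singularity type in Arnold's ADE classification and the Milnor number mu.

The Hessian of f at 0 is [[2, 2], [2, 2]] with rank 1, so corank 1. A Groebner basis of the Jacobian ideal J(f) in C{u,v} is {v^3, u + v}; counting standard monomials gives mu = 3. Corank 1: A-series; mu = 3 gives A_3.

Type A_{3}, Milnor number mu = 3.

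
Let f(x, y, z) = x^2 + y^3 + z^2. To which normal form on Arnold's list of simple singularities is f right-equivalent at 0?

A_{2}

The Hessian of f at 0 has rank 2. Corank 1: A-series; mu = 2 gives A_2.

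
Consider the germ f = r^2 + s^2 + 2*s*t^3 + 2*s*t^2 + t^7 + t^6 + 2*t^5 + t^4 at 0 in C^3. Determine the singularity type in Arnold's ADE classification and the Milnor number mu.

The Hessian of f at 0 has rank 2. Corank 1: A-series; mu = 6 gives A_6.

Type A6, Milnor number mu = 6.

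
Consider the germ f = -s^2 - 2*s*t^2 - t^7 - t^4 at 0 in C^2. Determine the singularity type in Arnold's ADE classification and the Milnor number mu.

The Hessian of f at 0 is [[-2, 0], [0, 0]] with rank 1, so corank 1. A Groebner basis of the Jacobian ideal J(f) in C{s,t} is {s^3, s + t^2}; counting standard monomials gives mu = 6. Corank 1: A-series; mu = 6 gives A_6.

Type A_{6}, Milnor number mu = 6.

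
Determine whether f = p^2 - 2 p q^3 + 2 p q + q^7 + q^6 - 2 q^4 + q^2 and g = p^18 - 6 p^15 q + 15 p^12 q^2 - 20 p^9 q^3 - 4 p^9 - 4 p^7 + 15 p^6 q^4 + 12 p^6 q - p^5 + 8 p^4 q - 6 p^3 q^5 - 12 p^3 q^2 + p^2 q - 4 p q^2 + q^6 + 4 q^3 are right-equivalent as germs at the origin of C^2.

No.

The Hessian of f at 0 has rank 1. Corank 1: A-series; mu = 6 gives A_6. The Hessian of g at 0 has rank 0. Corank 2; j^3 = q*(p - 2*q)^2 has shape L^2 M (L != M), so D-series; mu = 7 gives D_7. f is A_6 but g is D_7, hence not right-equivalent.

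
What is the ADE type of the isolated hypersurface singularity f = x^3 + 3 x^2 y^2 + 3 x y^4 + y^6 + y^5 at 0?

E_{8}

The Hessian of f at 0 has rank 0. Corank 2; j^3 = x^3 is a perfect cube, so E-series; the 5-jet and mu = 8 give E_8.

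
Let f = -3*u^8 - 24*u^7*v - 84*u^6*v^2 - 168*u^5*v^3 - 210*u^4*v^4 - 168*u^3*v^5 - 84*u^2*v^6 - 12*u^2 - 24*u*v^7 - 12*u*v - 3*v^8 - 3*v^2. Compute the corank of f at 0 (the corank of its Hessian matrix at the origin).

1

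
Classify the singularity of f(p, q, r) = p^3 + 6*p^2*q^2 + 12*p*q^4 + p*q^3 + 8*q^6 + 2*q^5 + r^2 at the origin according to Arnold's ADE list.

E_7

The Hessian of f at 0 has rank 1. Corank 2; j^3 = p^3 is a perfect cube, so E-series; the 4-jet and mu = 7 give E_7.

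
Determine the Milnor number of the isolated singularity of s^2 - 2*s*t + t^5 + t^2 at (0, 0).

4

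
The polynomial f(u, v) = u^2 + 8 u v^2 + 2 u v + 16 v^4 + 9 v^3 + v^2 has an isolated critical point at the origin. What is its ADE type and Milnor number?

Type A_{2}, Milnor number mu = 2.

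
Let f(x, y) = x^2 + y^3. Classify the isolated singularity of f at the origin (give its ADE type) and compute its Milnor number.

Type A_2, Milnor number mu = 2.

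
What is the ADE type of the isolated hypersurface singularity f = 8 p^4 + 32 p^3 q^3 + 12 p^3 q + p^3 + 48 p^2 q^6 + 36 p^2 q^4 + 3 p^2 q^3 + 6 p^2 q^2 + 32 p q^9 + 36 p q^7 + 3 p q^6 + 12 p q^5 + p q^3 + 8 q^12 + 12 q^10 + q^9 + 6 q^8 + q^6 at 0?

E7

The Hessian of f at 0 has rank 0. Corank 2; j^3 = p^3 is a perfect cube, so E-series; the 4-jet and mu = 7 give E_7.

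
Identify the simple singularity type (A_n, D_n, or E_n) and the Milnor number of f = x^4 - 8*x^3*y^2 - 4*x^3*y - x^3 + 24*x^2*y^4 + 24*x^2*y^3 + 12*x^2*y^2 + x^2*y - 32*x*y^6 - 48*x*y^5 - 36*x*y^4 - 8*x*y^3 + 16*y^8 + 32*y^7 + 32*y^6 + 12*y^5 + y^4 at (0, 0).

Type D_{5}, Milnor number mu = 5.

The Hessian of f at 0 has rank 0. Corank 2; j^3 = -x^2*(x - y) has shape L^2 M (L != M), so D-series; mu = 5 gives D_5.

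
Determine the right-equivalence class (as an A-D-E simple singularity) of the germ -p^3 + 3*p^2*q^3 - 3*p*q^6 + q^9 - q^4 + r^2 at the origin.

The Hessian of f at 0 is [[0, 0, 0], [0, 0, 0], [0, 0, 2]] with rank 1, so corank 2. A Groebner basis of the Jacobian ideal J(f) in C{p,q,r} is {q^3, p^2, r}; counting standard monomials gives mu = 6. Corank 2; j^3 = -p^3 is a perfect cube, so E-series; the 4-jet and mu = 6 give E_6.

E6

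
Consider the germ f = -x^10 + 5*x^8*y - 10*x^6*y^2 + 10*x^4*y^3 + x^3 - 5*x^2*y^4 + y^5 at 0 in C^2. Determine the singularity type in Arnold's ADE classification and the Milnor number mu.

Type E_{8}, Milnor number mu = 8.

The Hessian of f at 0 has rank 0. Corank 2; j^3 = x^3 is a perfect cube, so E-series; the 5-jet and mu = 8 give E_8.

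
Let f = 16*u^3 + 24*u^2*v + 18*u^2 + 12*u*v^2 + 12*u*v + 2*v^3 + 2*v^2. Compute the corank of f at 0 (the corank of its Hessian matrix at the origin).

1

Hessian at 0 has rank 1.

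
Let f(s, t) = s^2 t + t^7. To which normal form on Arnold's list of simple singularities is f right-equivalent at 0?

The Hessian of f at 0 has rank 0. Corank 2; j^3 = s^2*t has shape L^2 M (L != M), so D-series; mu = 8 gives D_8.

D_{8}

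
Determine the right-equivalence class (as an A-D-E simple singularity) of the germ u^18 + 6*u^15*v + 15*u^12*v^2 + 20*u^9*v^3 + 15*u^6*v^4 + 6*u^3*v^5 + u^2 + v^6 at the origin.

The Hessian of f at 0 is [[2, 0], [0, 0]] with rank 1, so corank 1. A Groebner basis of the Jacobian ideal J(f) in C{u,v} is {v^5, u}; counting standard monomials gives mu = 5. Corank 1: A-series; mu = 5 gives A_5.

A5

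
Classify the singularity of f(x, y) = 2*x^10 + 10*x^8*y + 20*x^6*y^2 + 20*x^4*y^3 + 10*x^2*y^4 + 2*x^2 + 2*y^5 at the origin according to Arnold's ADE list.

A_{4}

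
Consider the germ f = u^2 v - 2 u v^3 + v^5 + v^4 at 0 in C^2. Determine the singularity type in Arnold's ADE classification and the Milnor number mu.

The Hessian of f at 0 has rank 0. Corank 2; j^3 = u^2*v has shape L^2 M (L != M), so D-series; mu = 5 gives D_5.

Type D_5, Milnor number mu = 5.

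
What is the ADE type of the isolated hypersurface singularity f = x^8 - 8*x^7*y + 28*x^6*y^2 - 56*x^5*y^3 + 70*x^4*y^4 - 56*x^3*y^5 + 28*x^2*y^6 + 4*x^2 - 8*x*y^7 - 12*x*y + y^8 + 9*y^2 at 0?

The Hessian of f at 0 is [[8, -12], [-12, 18]] with rank 1, so corank 1. A Groebner basis of the Jacobian ideal J(f) in C{x,y} is {y^7, x - 3*y/2}; counting standard monomials gives mu = 7. Corank 1: A-series; mu = 7 gives A_7.

A7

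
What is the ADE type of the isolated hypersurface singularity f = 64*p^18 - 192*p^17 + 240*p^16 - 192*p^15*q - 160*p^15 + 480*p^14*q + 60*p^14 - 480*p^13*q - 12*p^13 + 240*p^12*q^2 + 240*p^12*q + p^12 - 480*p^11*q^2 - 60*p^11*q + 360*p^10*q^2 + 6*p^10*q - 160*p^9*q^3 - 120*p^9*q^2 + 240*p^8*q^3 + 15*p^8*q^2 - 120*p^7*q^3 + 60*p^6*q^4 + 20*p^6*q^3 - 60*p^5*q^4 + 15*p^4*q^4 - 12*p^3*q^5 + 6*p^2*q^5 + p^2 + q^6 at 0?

The Hessian of f at 0 has rank 1. Corank 1: A-series; mu = 5 gives A_5.

A_{5}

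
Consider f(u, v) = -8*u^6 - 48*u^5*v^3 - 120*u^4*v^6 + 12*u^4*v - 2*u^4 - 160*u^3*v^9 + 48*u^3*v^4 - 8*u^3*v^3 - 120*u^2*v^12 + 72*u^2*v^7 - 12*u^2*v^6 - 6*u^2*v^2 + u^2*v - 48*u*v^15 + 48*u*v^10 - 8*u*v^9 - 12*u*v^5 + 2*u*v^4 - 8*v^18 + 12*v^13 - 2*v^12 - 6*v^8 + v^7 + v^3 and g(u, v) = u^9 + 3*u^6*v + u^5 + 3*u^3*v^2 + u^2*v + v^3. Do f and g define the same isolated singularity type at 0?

Yes.

The Hessian of f at 0 is [[0, 0], [0, 0]] with rank 0, so corank 2. A Groebner basis of the Jacobian ideal J(f) in C{u,v} is {v^3, u^2 + 3*v^2, u*v}; counting standard monomials gives mu = 4. Corank 2; j^3 = v*(u^2 + v^2) splits into three distinct lines over C (the quadratic factor has nonzero discriminant), so D_4. The Hessian of g at 0 is [[0, 0], [0, 0]] with rank 0, so corank 2. A Groebner basis of the Jacobian ideal J(g) in C{u,v} is {v^3, u^2 + 3*v^2, u*v}; counting standard monomials gives mu = 4. Corank 2; j^3 = v*(u^2 + v^2) splits into three distinct lines over C (the quadratic factor has nonzero discriminant), so D_4. Both have type D_4, hence right-equivalent.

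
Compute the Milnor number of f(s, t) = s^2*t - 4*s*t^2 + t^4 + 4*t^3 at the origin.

5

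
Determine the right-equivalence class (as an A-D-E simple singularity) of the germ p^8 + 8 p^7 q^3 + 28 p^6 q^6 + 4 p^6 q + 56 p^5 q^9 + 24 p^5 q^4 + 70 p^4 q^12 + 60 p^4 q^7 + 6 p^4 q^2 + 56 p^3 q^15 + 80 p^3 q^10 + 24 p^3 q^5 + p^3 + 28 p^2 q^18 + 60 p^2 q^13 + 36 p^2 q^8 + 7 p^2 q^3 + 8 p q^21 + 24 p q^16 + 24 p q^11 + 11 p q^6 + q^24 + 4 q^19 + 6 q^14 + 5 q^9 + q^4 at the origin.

E_{6}

The Hessian of f at 0 has rank 0. Corank 2; j^3 = p^3 is a perfect cube, so E-series; the 4-jet and mu = 6 give E_6.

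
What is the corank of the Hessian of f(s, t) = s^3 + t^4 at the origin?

Hessian at 0 has rank 0.

2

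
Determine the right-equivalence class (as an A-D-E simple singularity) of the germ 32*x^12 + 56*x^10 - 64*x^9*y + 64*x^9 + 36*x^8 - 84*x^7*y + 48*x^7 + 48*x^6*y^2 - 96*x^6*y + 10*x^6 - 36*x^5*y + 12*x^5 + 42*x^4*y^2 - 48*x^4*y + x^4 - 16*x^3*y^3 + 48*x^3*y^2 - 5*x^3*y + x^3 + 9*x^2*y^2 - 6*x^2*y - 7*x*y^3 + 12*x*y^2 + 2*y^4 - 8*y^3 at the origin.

The Hessian of f at 0 is [[0, 0], [0, 0]] with rank 0, so corank 2. A Groebner basis of the Jacobian ideal J(f) in C{x,y} is {3*x^2 - 12*x*y + y^4 + y^3 + 12*y^2, x^3 + 18*x^2 - 72*x*y - 2*y^3 + 72*y^2, x^2*y + 7*x^2 - 28*x*y - 5*y^3/3 + 28*y^2, 2*x^2 + x*y^2 - 8*x*y - 4*y^3/3 + 8*y^2}; counting standard monomials gives mu = 7. Corank 2; j^3 = (x - 2*y)^3 is a perfect cube, so E-series; the 4-jet and mu = 7 give E_7.

E_7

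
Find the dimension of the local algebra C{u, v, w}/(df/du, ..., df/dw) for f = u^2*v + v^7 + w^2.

The Hessian of f at 0 has rank 1. Corank 2; j^3 = u^2*v has shape L^2 M (L != M), so D-series; mu = 8 gives D_8.

8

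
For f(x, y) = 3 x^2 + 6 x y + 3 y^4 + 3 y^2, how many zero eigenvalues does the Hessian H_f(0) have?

1

The Hessian at 0 is [[6, 6], [6, 6]] of rank 1; hence corank 1.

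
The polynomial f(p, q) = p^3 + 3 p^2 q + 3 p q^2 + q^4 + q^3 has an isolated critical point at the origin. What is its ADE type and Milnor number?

Type E_6, Milnor number mu = 6.

The Hessian of f at 0 is [[0, 0], [0, 0]] with rank 0, so corank 2. A Groebner basis of the Jacobian ideal J(f) in C{p,q} is {q^3, p^2 + 2*p*q + q^2}; counting standard monomials gives mu = 6. Corank 2; j^3 = (p + q)^3 is a perfect cube, so E-series; the 4-jet and mu = 6 give E_6.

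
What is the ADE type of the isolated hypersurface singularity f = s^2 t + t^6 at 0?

D_{7}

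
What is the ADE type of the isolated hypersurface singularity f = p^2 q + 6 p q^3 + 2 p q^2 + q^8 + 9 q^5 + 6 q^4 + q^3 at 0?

D9

The Hessian of f at 0 has rank 0. Corank 2; j^3 = q*(p + q)^2 has shape L^2 M (L != M), so D-series; mu = 9 gives D_9.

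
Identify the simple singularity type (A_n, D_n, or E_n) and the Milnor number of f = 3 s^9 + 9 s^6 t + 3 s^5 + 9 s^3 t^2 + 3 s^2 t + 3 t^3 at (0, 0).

The Hessian of f at 0 has rank 0. Corank 2; j^3 = 3*t*(s^2 + t^2) splits into three distinct lines over C (the quadratic factor has nonzero discriminant), so D_4.

Type D4, Milnor number mu = 4.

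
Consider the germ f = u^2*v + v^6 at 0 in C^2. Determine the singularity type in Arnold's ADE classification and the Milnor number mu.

Type D7, Milnor number mu = 7.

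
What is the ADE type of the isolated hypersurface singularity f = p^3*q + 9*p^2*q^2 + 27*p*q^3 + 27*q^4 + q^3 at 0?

E_7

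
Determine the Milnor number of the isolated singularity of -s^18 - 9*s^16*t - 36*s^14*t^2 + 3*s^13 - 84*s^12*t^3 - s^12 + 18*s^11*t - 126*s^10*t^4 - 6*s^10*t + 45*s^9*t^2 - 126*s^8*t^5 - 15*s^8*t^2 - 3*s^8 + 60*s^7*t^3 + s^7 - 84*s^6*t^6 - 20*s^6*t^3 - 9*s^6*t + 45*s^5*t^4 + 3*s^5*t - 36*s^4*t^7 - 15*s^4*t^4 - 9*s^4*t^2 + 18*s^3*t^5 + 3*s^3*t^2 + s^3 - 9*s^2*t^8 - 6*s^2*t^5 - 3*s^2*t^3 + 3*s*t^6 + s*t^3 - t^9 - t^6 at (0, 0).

The Hessian of f at 0 is [[0, 0], [0, 0]] with rank 0, so corank 2. A Groebner basis of the Jacobian ideal J(f) in C{s,t} is {s^3, s*t^2, 3*s^2 + t^3}; counting standard monomials gives mu = 7. Corank 2; j^3 = s^3 is a perfect cube, so E-series; the 4-jet and mu = 7 give E_7.

7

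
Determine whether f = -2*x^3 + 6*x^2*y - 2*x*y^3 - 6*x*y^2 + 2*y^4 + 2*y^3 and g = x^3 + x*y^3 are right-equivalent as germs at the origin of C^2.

Yes.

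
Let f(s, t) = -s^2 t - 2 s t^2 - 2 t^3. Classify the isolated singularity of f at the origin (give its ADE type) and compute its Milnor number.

Type D4, Milnor number mu = 4.

The Hessian of f at 0 has rank 0. Corank 2; j^3 = -t*(s^2 + 2*s*t + 2*t^2) splits into three distinct lines over C (the quadratic factor has nonzero discriminant), so D_4.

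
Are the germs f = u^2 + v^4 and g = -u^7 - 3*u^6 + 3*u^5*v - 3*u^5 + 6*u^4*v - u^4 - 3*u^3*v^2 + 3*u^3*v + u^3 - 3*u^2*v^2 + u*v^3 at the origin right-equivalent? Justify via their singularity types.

The Hessian of f at 0 has rank 1. Corank 1: A-series; mu = 3 gives A_3. The Hessian of g at 0 has rank 0. Corank 2; j^3 = u^3 is a perfect cube, so E-series; the 4-jet and mu = 7 give E_7. f is A_3 but g is E_7, hence not right-equivalent.

No.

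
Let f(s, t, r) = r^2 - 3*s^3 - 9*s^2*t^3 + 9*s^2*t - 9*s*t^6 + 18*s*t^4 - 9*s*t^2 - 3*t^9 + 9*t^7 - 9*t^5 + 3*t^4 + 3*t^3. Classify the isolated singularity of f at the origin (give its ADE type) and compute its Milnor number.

Type E_{6}, Milnor number mu = 6.

The Hessian of f at 0 is [[0, 0, 0], [0, 0, 0], [0, 0, 2]] with rank 1, so corank 2. A Groebner basis of the Jacobian ideal J(f) in C{s,t,r} is {t^3, s^2 - 2*s*t + t^2, r}; counting standard monomials gives mu = 6. Corank 2; j^3 = -3*(s - t)^3 is a perfect cube, so E-series; the 4-jet and mu = 6 give E_6.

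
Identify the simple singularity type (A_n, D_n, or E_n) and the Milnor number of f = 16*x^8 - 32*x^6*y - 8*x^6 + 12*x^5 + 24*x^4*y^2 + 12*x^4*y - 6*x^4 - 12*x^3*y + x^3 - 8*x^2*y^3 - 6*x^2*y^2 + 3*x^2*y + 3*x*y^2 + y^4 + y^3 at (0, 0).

Type E_6, Milnor number mu = 6.

The Hessian of f at 0 has rank 0. Corank 2; j^3 = (x + y)^3 is a perfect cube, so E-series; the 4-jet and mu = 6 give E_6.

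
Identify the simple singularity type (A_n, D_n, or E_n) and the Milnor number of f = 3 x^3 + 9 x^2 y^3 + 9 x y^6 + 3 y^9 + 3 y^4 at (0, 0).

Type E_{6}, Milnor number mu = 6.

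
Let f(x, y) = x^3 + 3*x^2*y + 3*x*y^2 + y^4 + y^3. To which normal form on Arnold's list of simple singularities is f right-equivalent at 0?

E_{6}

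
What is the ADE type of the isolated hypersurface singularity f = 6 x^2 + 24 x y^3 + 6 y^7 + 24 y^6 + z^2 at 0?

The Hessian of f at 0 has rank 2. Corank 1: A-series; mu = 6 gives A_6.

A_6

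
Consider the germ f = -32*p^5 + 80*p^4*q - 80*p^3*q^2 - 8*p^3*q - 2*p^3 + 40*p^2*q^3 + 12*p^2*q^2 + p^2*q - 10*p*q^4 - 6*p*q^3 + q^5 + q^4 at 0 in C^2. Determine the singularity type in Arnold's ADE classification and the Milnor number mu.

Type D_{5}, Milnor number mu = 5.

The Hessian of f at 0 has rank 0. Corank 2; j^3 = -p^2*(2*p - q) has shape L^2 M (L != M), so D-series; mu = 5 gives D_5.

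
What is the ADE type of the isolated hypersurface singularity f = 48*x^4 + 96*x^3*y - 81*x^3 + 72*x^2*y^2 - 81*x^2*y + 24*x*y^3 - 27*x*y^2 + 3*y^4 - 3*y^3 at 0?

The Hessian of f at 0 is [[0, 0], [0, 0]] with rank 0, so corank 2. A Groebner basis of the Jacobian ideal J(f) in C{x,y} is {y^4, x*y^2 + 7*y^3/18, x^2 + 2*x*y/3 + y^2/9}; counting standard monomials gives mu = 6. Corank 2; j^3 = -3*(3*x + y)^3 is a perfect cube, so E-series; the 4-jet and mu = 6 give E_6.

E6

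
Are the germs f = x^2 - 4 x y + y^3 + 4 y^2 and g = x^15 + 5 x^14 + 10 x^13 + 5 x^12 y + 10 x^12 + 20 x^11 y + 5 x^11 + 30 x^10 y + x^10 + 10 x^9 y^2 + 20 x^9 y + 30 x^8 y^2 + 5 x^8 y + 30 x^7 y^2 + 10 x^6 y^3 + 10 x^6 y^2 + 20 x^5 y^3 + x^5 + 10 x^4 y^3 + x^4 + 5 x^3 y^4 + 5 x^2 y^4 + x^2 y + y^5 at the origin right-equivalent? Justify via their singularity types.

The Hessian of f at 0 has rank 1. Corank 1: A-series; mu = 2 gives A_2. The Hessian of g at 0 has rank 0. Corank 2; j^3 = x^2*y has shape L^2 M (L != M), so D-series; mu = 6 gives D_6. f is A_2 but g is D_6, hence not right-equivalent.

No.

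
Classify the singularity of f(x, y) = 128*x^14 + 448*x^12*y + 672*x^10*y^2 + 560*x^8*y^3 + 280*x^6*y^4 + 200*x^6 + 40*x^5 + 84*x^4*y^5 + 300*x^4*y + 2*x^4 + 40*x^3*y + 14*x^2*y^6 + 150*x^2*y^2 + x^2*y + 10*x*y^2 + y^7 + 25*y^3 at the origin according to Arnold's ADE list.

D8

The Hessian of f at 0 has rank 0. Corank 2; j^3 = y*(x + 5*y)^2 has shape L^2 M (L != M), so D-series; mu = 8 gives D_8.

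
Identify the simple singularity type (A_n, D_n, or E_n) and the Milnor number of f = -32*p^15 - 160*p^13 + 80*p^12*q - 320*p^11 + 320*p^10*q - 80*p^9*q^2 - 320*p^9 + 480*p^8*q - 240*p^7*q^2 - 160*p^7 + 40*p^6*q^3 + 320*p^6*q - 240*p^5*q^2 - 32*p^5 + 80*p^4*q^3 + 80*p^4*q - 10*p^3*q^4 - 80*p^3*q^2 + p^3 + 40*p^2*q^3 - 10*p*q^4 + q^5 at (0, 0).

Type E_{8}, Milnor number mu = 8.

The Hessian of f at 0 has rank 0. Corank 2; j^3 = p^3 is a perfect cube, so E-series; the 5-jet and mu = 8 give E_8.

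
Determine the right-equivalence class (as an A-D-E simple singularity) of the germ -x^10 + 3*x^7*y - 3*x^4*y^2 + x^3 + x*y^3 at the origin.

E_7

The Hessian of f at 0 has rank 0. Corank 2; j^3 = x^3 is a perfect cube, so E-series; the 4-jet and mu = 7 give E_7.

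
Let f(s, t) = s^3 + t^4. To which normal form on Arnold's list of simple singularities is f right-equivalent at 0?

E_6

The Hessian of f at 0 has rank 0. Corank 2; j^3 = s^3 is a perfect cube, so E-series; the 4-jet and mu = 6 give E_6.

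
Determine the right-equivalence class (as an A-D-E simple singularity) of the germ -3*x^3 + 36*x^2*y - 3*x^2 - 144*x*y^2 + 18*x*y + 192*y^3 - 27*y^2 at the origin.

A2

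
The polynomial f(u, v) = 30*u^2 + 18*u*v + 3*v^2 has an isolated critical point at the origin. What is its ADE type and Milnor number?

Type A_1, Milnor number mu = 1.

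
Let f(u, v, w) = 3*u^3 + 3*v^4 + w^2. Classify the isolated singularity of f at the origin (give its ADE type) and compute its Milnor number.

The Hessian of f at 0 has rank 1. Corank 2; j^3 = 3*u^3 is a perfect cube, so E-series; the 4-jet and mu = 6 give E_6.

Type E_{6}, Milnor number mu = 6.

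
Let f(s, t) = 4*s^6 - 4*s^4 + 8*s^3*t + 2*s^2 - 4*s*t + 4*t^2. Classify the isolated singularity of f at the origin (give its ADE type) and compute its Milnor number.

The Hessian of f at 0 has rank 2. Corank 0: nondegenerate Morse point, so A_1.

Type A_{1}, Milnor number mu = 1.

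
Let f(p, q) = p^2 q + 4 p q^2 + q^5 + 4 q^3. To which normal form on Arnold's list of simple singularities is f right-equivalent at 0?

D_6

The Hessian of f at 0 is [[0, 0], [0, 0]] with rank 0, so corank 2. A Groebner basis of the Jacobian ideal J(f) in C{p,q} is {p^2/5 + q^4 - 4*q^2/5, p^3 + 8*q^3, p*q + 2*q^2}; counting standard monomials gives mu = 6. Corank 2; j^3 = q*(p + 2*q)^2 has shape L^2 M (L != M), so D-series; mu = 6 gives D_6.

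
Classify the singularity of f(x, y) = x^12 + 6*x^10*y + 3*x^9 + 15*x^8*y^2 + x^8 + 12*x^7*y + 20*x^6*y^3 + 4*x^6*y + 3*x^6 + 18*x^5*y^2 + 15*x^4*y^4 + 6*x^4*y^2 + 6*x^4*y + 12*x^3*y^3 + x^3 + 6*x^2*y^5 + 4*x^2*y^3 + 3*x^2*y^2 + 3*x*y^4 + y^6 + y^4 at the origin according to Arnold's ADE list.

The Hessian of f at 0 has rank 0. Corank 2; j^3 = x^3 is a perfect cube, so E-series; the 4-jet and mu = 6 give E_6.

E6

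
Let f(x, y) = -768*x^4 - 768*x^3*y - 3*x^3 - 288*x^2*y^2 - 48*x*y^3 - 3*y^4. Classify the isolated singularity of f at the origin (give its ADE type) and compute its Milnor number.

Type E_{6}, Milnor number mu = 6.

The Hessian of f at 0 is [[0, 0], [0, 0]] with rank 0, so corank 2. A Groebner basis of the Jacobian ideal J(f) in C{x,y} is {y^4, x*y^2 + y^3/12, x^2}; counting standard monomials gives mu = 6. Corank 2; j^3 = -3*x^3 is a perfect cube, so E-series; the 4-jet and mu = 6 give E_6.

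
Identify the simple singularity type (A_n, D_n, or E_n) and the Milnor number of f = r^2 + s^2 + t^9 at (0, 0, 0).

The Hessian of f at 0 has rank 2. Corank 1: A-series; mu = 8 gives A_8.

Type A8, Milnor number mu = 8.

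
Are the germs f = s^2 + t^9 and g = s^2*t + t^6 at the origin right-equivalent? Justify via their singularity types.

No.

The Hessian of f at 0 has rank 1. Corank 1: A-series; mu = 8 gives A_8. The Hessian of g at 0 has rank 0. Corank 2; j^3 = s^2*t has shape L^2 M (L != M), so D-series; mu = 7 gives D_7. f is A_8 but g is D_7, hence not right-equivalent.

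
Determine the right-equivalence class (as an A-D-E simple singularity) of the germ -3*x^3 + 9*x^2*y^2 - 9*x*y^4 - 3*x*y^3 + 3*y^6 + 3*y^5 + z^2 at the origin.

E_7

The Hessian of f at 0 is [[0, 0, 0], [0, 0, 0], [0, 0, 2]] with rank 1, so corank 2. A Groebner basis of the Jacobian ideal J(f) in C{x,y,z} is {-x^2 + y^4 - y^3/3, x^3, x^2*y + x^2/3 + y^3/9, -x^2 + x*y^2 - y^3/3, z}; counting standard monomials gives mu = 7. Corank 2; j^3 = -3*x^3 is a perfect cube, so E-series; the 4-jet and mu = 7 give E_7.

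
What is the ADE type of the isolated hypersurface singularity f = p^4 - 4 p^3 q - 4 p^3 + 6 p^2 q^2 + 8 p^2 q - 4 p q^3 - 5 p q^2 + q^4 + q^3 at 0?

D_{5}

The Hessian of f at 0 has rank 0. Corank 2; j^3 = -(p - q)*(2*p - q)^2 has shape L^2 M (L != M), so D-series; mu = 5 gives D_5.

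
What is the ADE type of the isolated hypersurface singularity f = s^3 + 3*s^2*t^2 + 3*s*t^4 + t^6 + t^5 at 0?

The Hessian of f at 0 is [[0, 0], [0, 0]] with rank 0, so corank 2. A Groebner basis of the Jacobian ideal J(f) in C{s,t} is {t^4, s^3, s^2/2 + s*t^2}; counting standard monomials gives mu = 8. Corank 2; j^3 = s^3 is a perfect cube, so E-series; the 5-jet and mu = 8 give E_8.

E_8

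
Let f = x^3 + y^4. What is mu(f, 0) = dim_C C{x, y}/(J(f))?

6

The Hessian of f at 0 has rank 0. Corank 2; j^3 = x^3 is a perfect cube, so E-series; the 4-jet and mu = 6 give E_6.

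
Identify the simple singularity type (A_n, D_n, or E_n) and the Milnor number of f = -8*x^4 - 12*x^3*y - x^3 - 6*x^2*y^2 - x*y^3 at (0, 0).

Type E_{7}, Milnor number mu = 7.

The Hessian of f at 0 has rank 0. Corank 2; j^3 = -x^3 is a perfect cube, so E-series; the 4-jet and mu = 7 give E_7.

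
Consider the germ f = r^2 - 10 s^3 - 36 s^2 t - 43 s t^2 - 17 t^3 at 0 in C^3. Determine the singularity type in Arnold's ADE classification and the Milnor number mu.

Type D_4, Milnor number mu = 4.

The Hessian of f at 0 has rank 1. Corank 2; j^3 = -(s + t)*(10*s^2 + 26*s*t + 17*t^2) splits into three distinct lines over C (the quadratic factor has nonzero discriminant), so D_4.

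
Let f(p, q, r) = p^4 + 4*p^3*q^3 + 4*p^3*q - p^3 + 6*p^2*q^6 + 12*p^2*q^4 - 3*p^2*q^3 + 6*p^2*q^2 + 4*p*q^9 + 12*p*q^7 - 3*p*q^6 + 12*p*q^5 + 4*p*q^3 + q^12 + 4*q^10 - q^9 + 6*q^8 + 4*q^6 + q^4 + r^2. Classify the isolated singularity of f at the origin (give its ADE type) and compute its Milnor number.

Type E_6, Milnor number mu = 6.

The Hessian of f at 0 is [[0, 0, 0], [0, 0, 0], [0, 0, 2]] with rank 1, so corank 2. A Groebner basis of the Jacobian ideal J(f) in C{p,q,r} is {q^4, p*q^2 + q^3/3, p^2, r}; counting standard monomials gives mu = 6. Corank 2; j^3 = -p^3 is a perfect cube, so E-series; the 4-jet and mu = 6 give E_6.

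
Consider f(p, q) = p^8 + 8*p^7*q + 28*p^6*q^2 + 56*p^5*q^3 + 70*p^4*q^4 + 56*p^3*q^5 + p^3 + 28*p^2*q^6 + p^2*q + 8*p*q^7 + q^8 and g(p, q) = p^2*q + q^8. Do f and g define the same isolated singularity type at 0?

Yes.

The Hessian of f at 0 has rank 0. Corank 2; j^3 = p^2*(p + q) has shape L^2 M (L != M), so D-series; mu = 9 gives D_9. The Hessian of g at 0 has rank 0. Corank 2; j^3 = p^2*q has shape L^2 M (L != M), so D-series; mu = 9 gives D_9. Both have type D_9, hence right-equivalent.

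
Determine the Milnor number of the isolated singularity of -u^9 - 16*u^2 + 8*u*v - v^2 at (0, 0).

8

The Hessian of f at 0 has rank 1. Corank 1: A-series; mu = 8 gives A_8.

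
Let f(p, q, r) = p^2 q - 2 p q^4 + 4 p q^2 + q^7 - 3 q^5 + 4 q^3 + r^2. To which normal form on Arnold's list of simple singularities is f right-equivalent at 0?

The Hessian of f at 0 has rank 1. Corank 2; j^3 = q*(p + 2*q)^2 has shape L^2 M (L != M), so D-series; mu = 6 gives D_6.

D_6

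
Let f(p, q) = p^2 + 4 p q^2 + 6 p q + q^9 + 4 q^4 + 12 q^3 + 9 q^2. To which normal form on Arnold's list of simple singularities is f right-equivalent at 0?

A_8

The Hessian of f at 0 is [[2, 6], [6, 18]] with rank 1, so corank 1. A Groebner basis of the Jacobian ideal J(f) in C{p,q} is {p^4 + 12*p^3*q - 27*p^3 - 135*p^2*q + 405*p^2/4 + 729*p*q/2 - 729*p/8 - 2187*q/8, p/2 + q^2 + 3*q/2}; counting standard monomials gives mu = 8. Corank 1: A-series; mu = 8 gives A_8.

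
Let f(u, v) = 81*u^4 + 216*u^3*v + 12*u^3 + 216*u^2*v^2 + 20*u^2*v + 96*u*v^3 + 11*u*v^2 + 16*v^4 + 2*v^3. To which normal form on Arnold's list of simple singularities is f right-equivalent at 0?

D5

The Hessian of f at 0 has rank 0. Corank 2; j^3 = (2*u + v)^2*(3*u + 2*v) has shape L^2 M (L != M), so D-series; mu = 5 gives D_5.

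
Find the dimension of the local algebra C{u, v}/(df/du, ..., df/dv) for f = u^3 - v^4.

The Hessian of f at 0 has rank 0. Corank 2; j^3 = u^3 is a perfect cube, so E-series; the 4-jet and mu = 6 give E_6.

6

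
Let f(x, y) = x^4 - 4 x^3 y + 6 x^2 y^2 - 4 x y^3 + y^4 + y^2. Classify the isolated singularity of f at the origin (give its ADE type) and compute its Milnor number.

The Hessian of f at 0 has rank 1. Corank 1: A-series; mu = 3 gives A_3.

Type A_3, Milnor number mu = 3.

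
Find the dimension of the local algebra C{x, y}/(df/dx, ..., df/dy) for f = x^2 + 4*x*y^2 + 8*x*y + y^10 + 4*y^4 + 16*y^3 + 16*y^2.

9

The Hessian of f at 0 has rank 1. Corank 1: A-series; mu = 9 gives A_9.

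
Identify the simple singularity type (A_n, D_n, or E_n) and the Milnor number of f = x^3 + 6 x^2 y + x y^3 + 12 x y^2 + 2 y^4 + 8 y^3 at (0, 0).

The Hessian of f at 0 has rank 0. Corank 2; j^3 = (x + 2*y)^3 is a perfect cube, so E-series; the 4-jet and mu = 7 give E_7.

Type E_7, Milnor number mu = 7.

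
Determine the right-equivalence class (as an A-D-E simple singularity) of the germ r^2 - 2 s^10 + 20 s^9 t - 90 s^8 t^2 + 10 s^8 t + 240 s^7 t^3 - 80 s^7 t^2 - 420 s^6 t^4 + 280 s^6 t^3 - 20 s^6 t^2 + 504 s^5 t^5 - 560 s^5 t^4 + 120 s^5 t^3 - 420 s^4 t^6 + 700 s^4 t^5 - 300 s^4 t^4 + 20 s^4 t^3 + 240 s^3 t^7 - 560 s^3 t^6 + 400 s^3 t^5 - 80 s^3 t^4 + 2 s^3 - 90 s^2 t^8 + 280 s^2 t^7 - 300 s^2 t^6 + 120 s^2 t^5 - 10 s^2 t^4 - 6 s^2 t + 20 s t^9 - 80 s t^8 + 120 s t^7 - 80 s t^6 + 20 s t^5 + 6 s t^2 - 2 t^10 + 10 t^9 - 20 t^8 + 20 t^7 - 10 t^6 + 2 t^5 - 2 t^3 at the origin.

E_8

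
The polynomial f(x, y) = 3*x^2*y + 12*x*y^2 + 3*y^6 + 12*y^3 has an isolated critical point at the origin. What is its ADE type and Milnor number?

Type D_7, Milnor number mu = 7.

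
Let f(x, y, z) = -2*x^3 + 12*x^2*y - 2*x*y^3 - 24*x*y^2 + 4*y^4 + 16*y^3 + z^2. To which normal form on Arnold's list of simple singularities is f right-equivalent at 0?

The Hessian of f at 0 has rank 1. Corank 2; j^3 = -2*(x - 2*y)^3 is a perfect cube, so E-series; the 4-jet and mu = 7 give E_7.

E7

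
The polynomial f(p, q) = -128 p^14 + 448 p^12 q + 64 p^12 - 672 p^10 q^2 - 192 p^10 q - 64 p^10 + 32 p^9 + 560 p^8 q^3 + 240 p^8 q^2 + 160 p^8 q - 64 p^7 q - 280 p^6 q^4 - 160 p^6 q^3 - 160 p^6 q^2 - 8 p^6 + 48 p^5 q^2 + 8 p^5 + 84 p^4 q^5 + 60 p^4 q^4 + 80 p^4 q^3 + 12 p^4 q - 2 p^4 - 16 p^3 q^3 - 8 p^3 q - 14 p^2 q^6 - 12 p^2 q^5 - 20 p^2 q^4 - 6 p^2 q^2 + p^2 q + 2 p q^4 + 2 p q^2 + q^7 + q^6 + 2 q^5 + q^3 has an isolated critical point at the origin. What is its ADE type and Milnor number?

Type D_7, Milnor number mu = 7.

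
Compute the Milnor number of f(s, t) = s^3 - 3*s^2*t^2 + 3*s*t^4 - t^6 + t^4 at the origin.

6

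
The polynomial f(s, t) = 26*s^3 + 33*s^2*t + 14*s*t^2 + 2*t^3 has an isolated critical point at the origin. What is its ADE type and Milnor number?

Type D4, Milnor number mu = 4.

The Hessian of f at 0 has rank 0. Corank 2; j^3 = (2*s + t)*(13*s^2 + 10*s*t + 2*t^2) splits into three distinct lines over C (the quadratic factor has nonzero discriminant), so D_4.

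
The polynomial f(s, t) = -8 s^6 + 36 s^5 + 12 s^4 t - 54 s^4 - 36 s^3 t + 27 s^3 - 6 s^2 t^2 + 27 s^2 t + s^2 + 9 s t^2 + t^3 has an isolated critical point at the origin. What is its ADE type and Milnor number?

The Hessian of f at 0 has rank 1. Corank 1: A-series; mu = 2 gives A_2.

Type A2, Milnor number mu = 2.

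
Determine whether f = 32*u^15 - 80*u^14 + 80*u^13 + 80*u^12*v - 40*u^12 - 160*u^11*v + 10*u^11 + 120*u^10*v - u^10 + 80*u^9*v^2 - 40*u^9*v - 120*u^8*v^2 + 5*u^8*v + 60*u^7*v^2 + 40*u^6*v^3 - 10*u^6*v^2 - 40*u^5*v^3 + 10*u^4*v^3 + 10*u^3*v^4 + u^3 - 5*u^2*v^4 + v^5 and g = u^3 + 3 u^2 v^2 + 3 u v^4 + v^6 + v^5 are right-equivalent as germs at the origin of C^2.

The Hessian of f at 0 has rank 0. Corank 2; j^3 = u^3 is a perfect cube, so E-series; the 5-jet and mu = 8 give E_8. The Hessian of g at 0 has rank 0. Corank 2; j^3 = u^3 is a perfect cube, so E-series; the 5-jet and mu = 8 give E_8. Both have type E_8, hence right-equivalent.

Yes.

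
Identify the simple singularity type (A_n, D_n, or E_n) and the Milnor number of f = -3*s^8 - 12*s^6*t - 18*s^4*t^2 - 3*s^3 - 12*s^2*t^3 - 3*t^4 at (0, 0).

Type E6, Milnor number mu = 6.

The Hessian of f at 0 is [[0, 0], [0, 0]] with rank 0, so corank 2. A Groebner basis of the Jacobian ideal J(f) in C{s,t} is {t^3, s^2}; counting standard monomials gives mu = 6. Corank 2; j^3 = -3*s^3 is a perfect cube, so E-series; the 4-jet and mu = 6 give E_6.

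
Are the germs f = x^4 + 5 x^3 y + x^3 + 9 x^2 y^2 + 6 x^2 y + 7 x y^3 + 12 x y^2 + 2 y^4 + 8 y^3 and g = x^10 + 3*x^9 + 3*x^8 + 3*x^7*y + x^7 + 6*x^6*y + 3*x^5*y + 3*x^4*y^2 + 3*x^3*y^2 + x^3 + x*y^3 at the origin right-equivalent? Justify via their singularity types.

Yes.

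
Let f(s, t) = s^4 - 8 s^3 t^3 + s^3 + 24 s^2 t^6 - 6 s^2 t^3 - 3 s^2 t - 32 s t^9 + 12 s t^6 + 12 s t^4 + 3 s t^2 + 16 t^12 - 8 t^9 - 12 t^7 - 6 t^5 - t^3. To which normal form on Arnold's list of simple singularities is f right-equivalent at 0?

E6

The Hessian of f at 0 has rank 0. Corank 2; j^3 = (s - t)^3 is a perfect cube, so E-series; the 4-jet and mu = 6 give E_6.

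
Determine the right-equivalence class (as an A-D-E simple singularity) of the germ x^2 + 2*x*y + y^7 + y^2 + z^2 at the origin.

The Hessian of f at 0 has rank 2. Corank 1: A-series; mu = 6 gives A_6.

A_{6}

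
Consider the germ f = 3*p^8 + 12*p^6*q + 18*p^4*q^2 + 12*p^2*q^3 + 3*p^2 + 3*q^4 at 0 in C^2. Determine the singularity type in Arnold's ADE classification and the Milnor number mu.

Type A3, Milnor number mu = 3.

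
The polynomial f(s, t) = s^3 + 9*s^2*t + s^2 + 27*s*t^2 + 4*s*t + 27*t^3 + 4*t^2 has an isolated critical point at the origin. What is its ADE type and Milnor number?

Type A_{2}, Milnor number mu = 2.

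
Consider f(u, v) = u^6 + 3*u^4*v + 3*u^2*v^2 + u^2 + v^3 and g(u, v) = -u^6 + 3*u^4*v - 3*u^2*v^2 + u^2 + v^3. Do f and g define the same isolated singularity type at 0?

Yes.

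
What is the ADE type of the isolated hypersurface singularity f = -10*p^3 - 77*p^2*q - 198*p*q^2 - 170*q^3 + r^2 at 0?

D_4

The Hessian of f at 0 has rank 1. Corank 2; j^3 = -(2*p + 5*q)*(5*p^2 + 26*p*q + 34*q^2) splits into three distinct lines over C (the quadratic factor has nonzero discriminant), so D_4.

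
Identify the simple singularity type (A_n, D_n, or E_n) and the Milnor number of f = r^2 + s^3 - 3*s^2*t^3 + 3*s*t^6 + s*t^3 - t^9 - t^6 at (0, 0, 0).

Type E_7, Milnor number mu = 7.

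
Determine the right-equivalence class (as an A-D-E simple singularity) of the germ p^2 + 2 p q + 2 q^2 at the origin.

The Hessian of f at 0 has rank 2. Corank 0: nondegenerate Morse point, so A_1.

A1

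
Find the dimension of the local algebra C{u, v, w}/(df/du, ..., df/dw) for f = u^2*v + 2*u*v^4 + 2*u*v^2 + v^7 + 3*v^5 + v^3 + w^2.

The Hessian of f at 0 is [[0, 0, 0], [0, 0, 0], [0, 0, 2]] with rank 1, so corank 2. A Groebner basis of the Jacobian ideal J(f) in C{u,v,w} is {u*v + v^4 + v^2, u*v^2 + v^3, u^2 - 3*u*v - 4*v^2, w}; counting standard monomials gives mu = 6. Corank 2; j^3 = v*(u + v)^2 has shape L^2 M (L != M), so D-series; mu = 6 gives D_6.

6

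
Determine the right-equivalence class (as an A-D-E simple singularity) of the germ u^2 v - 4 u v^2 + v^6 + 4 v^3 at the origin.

D_7

The Hessian of f at 0 has rank 0. Corank 2; j^3 = v*(u - 2*v)^2 has shape L^2 M (L != M), so D-series; mu = 7 gives D_7.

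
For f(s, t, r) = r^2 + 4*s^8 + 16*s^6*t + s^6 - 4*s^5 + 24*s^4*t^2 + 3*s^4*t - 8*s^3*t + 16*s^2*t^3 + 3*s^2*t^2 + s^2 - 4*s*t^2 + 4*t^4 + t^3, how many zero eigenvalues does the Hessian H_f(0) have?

1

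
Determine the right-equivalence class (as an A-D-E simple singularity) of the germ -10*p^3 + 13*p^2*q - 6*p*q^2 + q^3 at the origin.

D4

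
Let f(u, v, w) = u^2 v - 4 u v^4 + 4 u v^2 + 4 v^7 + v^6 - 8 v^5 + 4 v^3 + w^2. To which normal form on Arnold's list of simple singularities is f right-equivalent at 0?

D7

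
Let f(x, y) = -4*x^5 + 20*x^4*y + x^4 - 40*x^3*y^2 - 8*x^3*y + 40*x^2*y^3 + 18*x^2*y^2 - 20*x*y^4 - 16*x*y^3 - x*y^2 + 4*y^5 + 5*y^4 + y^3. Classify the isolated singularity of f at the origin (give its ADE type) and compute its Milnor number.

Type D_{5}, Milnor number mu = 5.

The Hessian of f at 0 has rank 0. Corank 2; j^3 = -y^2*(x - y) has shape L^2 M (L != M), so D-series; mu = 5 gives D_5.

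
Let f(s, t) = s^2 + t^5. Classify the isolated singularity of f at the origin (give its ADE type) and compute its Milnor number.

Type A_{4}, Milnor number mu = 4.

The Hessian of f at 0 has rank 1. Corank 1: A-series; mu = 4 gives A_4.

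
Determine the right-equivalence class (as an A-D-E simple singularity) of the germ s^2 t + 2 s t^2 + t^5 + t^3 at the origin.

The Hessian of f at 0 has rank 0. Corank 2; j^3 = t*(s + t)^2 has shape L^2 M (L != M), so D-series; mu = 6 gives D_6.

D_6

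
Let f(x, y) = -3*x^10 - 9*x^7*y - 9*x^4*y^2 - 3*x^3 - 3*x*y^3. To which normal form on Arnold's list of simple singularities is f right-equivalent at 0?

E_{7}

The Hessian of f at 0 is [[0, 0], [0, 0]] with rank 0, so corank 2. A Groebner basis of the Jacobian ideal J(f) in C{x,y} is {x^3, x*y^2, 3*x^2 + y^3}; counting standard monomials gives mu = 7. Corank 2; j^3 = -3*x^3 is a perfect cube, so E-series; the 4-jet and mu = 7 give E_7.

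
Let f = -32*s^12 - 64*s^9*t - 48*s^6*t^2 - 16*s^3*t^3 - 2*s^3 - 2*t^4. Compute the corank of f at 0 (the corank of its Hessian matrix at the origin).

2

Hessian at 0 has rank 0.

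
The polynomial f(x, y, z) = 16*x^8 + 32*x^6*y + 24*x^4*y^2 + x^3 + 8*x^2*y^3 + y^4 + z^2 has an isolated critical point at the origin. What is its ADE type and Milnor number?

Type E_6, Milnor number mu = 6.

The Hessian of f at 0 is [[0, 0, 0], [0, 0, 0], [0, 0, 2]] with rank 1, so corank 2. A Groebner basis of the Jacobian ideal J(f) in C{x,y,z} is {y^3, x^2, z}; counting standard monomials gives mu = 6. Corank 2; j^3 = x^3 is a perfect cube, so E-series; the 4-jet and mu = 6 give E_6.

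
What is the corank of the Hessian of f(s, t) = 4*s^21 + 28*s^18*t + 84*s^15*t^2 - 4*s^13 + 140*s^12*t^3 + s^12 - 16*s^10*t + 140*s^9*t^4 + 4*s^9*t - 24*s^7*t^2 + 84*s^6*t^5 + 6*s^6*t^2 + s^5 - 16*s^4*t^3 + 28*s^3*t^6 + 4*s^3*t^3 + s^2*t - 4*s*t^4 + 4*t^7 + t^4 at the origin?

Hessian at 0 has rank 0.

2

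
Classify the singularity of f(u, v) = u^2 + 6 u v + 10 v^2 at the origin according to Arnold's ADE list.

The Hessian of f at 0 is [[2, 6], [6, 20]] with rank 2, so corank 0. A Groebner basis of the Jacobian ideal J(f) in C{u,v} is {u, v}; counting standard monomials gives mu = 1. Corank 0: nondegenerate Morse point, so A_1.

A_1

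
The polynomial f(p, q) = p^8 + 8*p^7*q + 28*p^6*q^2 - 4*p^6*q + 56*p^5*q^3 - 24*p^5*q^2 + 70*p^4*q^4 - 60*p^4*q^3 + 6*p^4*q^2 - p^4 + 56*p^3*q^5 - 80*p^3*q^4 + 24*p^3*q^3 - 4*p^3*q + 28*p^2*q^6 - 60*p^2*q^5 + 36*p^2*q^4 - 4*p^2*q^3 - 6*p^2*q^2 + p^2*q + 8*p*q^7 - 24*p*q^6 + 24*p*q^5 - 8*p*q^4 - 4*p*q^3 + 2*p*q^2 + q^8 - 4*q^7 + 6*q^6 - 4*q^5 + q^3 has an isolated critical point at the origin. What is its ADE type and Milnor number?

Type D5, Milnor number mu = 5.

The Hessian of f at 0 has rank 0. Corank 2; j^3 = q*(p + q)^2 has shape L^2 M (L != M), so D-series; mu = 5 gives D_5.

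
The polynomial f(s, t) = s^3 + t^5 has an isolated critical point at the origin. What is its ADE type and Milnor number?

Type E_8, Milnor number mu = 8.

The Hessian of f at 0 is [[0, 0], [0, 0]] with rank 0, so corank 2. A Groebner basis of the Jacobian ideal J(f) in C{s,t} is {t^4, s^2}; counting standard monomials gives mu = 8. Corank 2; j^3 = s^3 is a perfect cube, so E-series; the 5-jet and mu = 8 give E_8.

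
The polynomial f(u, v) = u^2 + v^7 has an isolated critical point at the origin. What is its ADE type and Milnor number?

Type A6, Milnor number mu = 6.

The Hessian of f at 0 is [[2, 0], [0, 0]] with rank 1, so corank 1. A Groebner basis of the Jacobian ideal J(f) in C{u,v} is {v^6, u}; counting standard monomials gives mu = 6. Corank 1: A-series; mu = 6 gives A_6.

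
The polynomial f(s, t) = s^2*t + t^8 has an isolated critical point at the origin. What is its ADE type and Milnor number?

Type D_{9}, Milnor number mu = 9.

The Hessian of f at 0 has rank 0. Corank 2; j^3 = s^2*t has shape L^2 M (L != M), so D-series; mu = 9 gives D_9.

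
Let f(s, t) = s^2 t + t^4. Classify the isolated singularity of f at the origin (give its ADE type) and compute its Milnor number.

Type D_{5}, Milnor number mu = 5.

The Hessian of f at 0 is [[0, 0], [0, 0]] with rank 0, so corank 2. A Groebner basis of the Jacobian ideal J(f) in C{s,t} is {s^3, s^2/4 + t^3, s*t}; counting standard monomials gives mu = 5. Corank 2; j^3 = s^2*t has shape L^2 M (L != M), so D-series; mu = 5 gives D_5.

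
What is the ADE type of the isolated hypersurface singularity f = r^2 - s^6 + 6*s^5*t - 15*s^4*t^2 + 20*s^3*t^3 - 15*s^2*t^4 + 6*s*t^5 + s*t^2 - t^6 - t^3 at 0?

The Hessian of f at 0 has rank 1. Corank 2; j^3 = t^2*(s - t) has shape L^2 M (L != M), so D-series; mu = 7 gives D_7.

D_{7}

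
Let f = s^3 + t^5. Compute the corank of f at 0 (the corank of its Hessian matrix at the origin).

2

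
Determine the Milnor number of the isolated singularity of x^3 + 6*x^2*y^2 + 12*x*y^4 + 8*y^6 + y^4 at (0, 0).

The Hessian of f at 0 is [[0, 0], [0, 0]] with rank 0, so corank 2. A Groebner basis of the Jacobian ideal J(f) in C{x,y} is {x^3, x^2*y, x^2/4 + x*y^2, y^3}; counting standard monomials gives mu = 6. Corank 2; j^3 = x^3 is a perfect cube, so E-series; the 4-jet and mu = 6 give E_6.

6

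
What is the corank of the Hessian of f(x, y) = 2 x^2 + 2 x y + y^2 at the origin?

0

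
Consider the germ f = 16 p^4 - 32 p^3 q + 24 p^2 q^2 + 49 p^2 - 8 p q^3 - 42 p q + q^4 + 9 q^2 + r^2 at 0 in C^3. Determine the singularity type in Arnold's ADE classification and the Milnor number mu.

Type A_3, Milnor number mu = 3.

The Hessian of f at 0 has rank 2. Corank 1: A-series; mu = 3 gives A_3.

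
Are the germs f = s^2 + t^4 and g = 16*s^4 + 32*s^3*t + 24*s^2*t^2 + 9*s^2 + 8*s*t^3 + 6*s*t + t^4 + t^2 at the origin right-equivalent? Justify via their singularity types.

Yes.

The Hessian of f at 0 has rank 1. Corank 1: A-series; mu = 3 gives A_3. The Hessian of g at 0 has rank 1. Corank 1: A-series; mu = 3 gives A_3. Both have type A_3, hence right-equivalent.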